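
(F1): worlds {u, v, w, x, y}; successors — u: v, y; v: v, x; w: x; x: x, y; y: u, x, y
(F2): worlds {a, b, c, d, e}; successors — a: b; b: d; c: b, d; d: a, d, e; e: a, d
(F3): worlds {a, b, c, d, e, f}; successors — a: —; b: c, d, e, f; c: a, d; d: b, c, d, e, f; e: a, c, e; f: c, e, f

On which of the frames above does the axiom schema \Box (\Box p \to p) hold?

none

Frame correspondent (Sahlqvist): \forall x \forall y (Rxy \to Ryy) — i.e. shift-reflexivity.
(F1): fails — Ryu but not Ruu.
(F2): fails — Rea but not Raa.
(F3): fails — Rbc but not Rcc.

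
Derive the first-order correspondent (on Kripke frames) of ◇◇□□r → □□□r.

∀x ∀y ∀z ((xR²y ∧ xR³z) → ∃w (yR²w ∧ z = w))

This is a Sahlqvist (Geach-type) schema ◇^2□^2r → □^3◇^0r.
Minimal-valuation argument: fix x; take any y with xR^2y and any z with xR^3z. Set V(r) to the set of worlds R-reachable from y in exactly 2 steps. Then □^2r holds at y, so the antecedent holds at x; validity forces ◇^0r at z, giving a w with zR^0w and yR^2w.
First-order correspondent: ∀x ∀y ∀z ((xR²y ∧ xR³z) → ∃w (yR²w ∧ z = w)).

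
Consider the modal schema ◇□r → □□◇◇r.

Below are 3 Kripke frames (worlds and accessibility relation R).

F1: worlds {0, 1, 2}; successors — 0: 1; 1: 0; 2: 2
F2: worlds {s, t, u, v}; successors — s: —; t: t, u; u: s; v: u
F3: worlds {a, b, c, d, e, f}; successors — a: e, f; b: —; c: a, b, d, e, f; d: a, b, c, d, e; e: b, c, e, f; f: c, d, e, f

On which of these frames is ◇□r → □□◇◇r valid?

Frame correspondent (Sahlqvist): ∀x ∀y ∀z ((xRy ∧ xR²z) → ∃w (yRw ∧ zR²w)) — i.e. a generalized confluence (Geach) condition.
F1: holds.
F2: fails — tRt, tR²s but no w with tRw and sR²w.
F3: fails — aRe, aR²b but no w with eRw and bR²w.
Valid on: F1.

F1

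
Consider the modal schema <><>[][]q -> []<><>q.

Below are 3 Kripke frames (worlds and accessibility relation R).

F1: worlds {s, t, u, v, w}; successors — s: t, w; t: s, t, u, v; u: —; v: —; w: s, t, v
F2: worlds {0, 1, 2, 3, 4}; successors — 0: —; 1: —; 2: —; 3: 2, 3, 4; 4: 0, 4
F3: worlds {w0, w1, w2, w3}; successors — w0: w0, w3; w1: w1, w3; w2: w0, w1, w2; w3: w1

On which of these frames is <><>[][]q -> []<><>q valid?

Frame correspondent (Sahlqvist): forall x forall y forall z ((x R^2 y & xRz) -> exists w (y R^2 w & z R^2 w)) — i.e. a generalized confluence (Geach) condition.
F1: fails — sR²u, sRt but no w* with uR²w* and tR²w*.
F2: fails — 3R²0, 3R2 but no w with 0R²w and 2R²w.
F3: condition met.
Valid on: F3.

F3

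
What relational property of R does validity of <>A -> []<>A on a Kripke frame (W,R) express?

Suppose ◇A→□◇A is valid. Take Rxy, Rxz and set V(A)={y}. Then ◇A at x, so □◇A at x, so ◇A at z, so some w with Rzw has A; w=y, i.e. Rzy. By symmetry of the argument, Ryz.
The converse is a direct semantic check.
So the correspondent is the Euclidean property.

the Euclidean property: forall x forall y forall z (Rxy & Rxz -> Ryz)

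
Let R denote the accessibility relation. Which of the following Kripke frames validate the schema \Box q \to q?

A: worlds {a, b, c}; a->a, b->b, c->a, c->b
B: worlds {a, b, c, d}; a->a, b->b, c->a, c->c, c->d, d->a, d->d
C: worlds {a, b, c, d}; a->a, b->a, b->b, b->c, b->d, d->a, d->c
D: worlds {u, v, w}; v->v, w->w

B

Frame correspondent (Sahlqvist): \forall x Rxx — i.e. reflexivity.
A: fails — world c does not see itself.
B: satisfies the condition.
C: fails — world c does not see itself.
D: fails — world u does not see itself.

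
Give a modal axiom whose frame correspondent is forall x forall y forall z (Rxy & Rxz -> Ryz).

The condition is the Euclidean property. The 5 schema ◇r → □◇r defines it.

◇r → □◇r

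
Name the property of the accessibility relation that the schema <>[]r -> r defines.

This is frame-equivalent to r → □◇r (substitute ¬r for r and contrapose).
Suppose r→□◇r is valid. Take Rxy and set V(r)={x}. Then r at x, so □◇r at x, so ◇r at y, so some z with Ryz has r; z=x, i.e. Ryx.

symmetry: forall x forall y (Rxy -> Ryx)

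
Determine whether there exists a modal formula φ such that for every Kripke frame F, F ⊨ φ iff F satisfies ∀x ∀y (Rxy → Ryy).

This is a Sahlqvist condition; the T□ axiom □(□r → r) defines it.
Suppose □(□r→r) is valid. Take Rxy and set V(r)={w : Ryw}. Then at y, □r holds; since □(□r→r) at x, □r→r at y, so r at y, i.e. Ryy.

Yes, by □(□r → r)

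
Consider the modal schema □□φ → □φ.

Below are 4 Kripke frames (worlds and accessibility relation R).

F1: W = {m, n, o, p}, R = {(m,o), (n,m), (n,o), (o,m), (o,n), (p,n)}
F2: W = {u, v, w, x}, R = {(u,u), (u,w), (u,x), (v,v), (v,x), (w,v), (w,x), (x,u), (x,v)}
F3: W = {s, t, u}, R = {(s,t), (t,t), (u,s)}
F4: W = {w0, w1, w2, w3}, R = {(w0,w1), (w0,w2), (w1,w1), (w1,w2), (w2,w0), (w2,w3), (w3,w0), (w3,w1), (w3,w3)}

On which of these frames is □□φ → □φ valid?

The schema corresponds to density: ∀x ∀y (Rxy → ∃z (Rxz ∧ Rzy)).
F1: fails — Ron but no z with Roz and Rzn.
F2: satisfies the condition.
F3: fails — Rus but no z with Ruz and Rzs.
F4: satisfies the condition.

F2, F4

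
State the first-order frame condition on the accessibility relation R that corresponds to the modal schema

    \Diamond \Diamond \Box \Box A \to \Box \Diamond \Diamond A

This is a Sahlqvist (Geach-type) schema ◇^2□^2A → □^1◇^2A.
Minimal-valuation argument: fix x; take any y with xR^2y and any z with xR^1z. Set V(A) to the set of worlds R-reachable from y in exactly 2 steps. Then □^2A holds at y, so the antecedent holds at x; validity forces ◇^2A at z, giving a w with zR^2w and yR^2w.
First-order correspondent: \forall x \forall y \forall z ((x R^2 y \wedge xRz) \to \exists w (y R^2 w \wedge z R^2 w)).

\forall x \forall y \forall z ((x R^2 y \wedge xRz) \to \exists w (y R^2 w \wedge z R^2 w))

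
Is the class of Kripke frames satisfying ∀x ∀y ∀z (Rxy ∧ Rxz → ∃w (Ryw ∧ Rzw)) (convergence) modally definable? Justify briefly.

Yes: it is convergence, defined by the .2 schema ◇□p → □◇p.

Definable; ◇□p → □◇p defines it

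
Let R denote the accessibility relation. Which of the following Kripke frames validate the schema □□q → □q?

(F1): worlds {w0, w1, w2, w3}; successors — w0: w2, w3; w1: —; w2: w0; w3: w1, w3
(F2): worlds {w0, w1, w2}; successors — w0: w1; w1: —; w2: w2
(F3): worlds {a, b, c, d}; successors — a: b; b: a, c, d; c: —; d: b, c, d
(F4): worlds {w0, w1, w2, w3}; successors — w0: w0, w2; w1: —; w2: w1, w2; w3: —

(F4)

The schema corresponds to density: ∀x ∀y (Rxy → ∃z (Rxz ∧ Rzy)).
(F1): fails — Rw0w2 but no z with Rw0z and Rzw2.
(F2): fails — Rw0w1 but no z with Rw0z and Rzw1.
(F3): fails — Rab but no z with Raz and Rzb.
(F4): ✓.
Valid on: (F4).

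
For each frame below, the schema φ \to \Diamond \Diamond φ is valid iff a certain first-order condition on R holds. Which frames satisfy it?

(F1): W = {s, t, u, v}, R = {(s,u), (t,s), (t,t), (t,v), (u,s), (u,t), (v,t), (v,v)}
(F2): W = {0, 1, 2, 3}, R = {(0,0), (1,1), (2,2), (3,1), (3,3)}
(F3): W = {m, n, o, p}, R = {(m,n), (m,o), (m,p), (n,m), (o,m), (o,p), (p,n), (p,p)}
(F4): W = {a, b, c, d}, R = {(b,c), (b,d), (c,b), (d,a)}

The schema corresponds to a generalized confluence (Geach) condition: \forall x \exists w (x = w \wedge x R^2 w).
(F1): ✓.
(F2): ✓.
(F3): ✓.
(F4): fails — at a but no w with a=w and aR²w.
Valid on: (F1), (F2), (F3).

(F1), (F2), (F3)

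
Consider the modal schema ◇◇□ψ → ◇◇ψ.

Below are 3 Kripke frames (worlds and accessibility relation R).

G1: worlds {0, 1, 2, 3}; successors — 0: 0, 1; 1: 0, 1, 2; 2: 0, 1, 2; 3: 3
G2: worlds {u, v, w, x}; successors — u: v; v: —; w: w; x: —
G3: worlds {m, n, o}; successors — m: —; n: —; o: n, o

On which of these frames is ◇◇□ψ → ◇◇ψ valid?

G1, G2

The schema corresponds to a generalized confluence (Geach) condition: ∀x ∀y (xR²y → ∃w (yRw ∧ xR²w)).
G1: satisfies the condition.
G2: satisfies the condition.
G3: fails — oR²n but no w with nRw and oR²w.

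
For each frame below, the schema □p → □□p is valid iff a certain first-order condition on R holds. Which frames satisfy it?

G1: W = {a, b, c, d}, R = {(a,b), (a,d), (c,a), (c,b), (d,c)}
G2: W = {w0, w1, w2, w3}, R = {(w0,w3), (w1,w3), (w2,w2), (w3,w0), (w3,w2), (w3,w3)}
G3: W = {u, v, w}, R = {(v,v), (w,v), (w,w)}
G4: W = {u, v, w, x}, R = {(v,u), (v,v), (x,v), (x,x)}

This is the axiom for transitivity; its first-order frame correspondent is ∀x ∀y ∀z (Rxy ∧ Ryz → Rxz).
G1: fails — Rdc and Rcb but not Rdb.
G2: fails — Rw1w3 and Rw3w2 but not Rw1w2.
G3: holds.
G4: fails — Rxv and Rvu but not Rxu.

G3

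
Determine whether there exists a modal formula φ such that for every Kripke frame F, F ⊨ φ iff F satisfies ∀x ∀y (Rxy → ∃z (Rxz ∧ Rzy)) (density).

Definable; □□q → □q defines it

This is a Sahlqvist condition; the C4 axiom □□q → □q defines it.
Suppose □□q→□q is valid. Take Rxy and set V(q)={w : xR²w}. Then □□q at x, so □q at x, so q at y, i.e. ∃z(Rxz∧Rzy).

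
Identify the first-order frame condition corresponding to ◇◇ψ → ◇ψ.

Equivalently (dual form): □ψ → □□ψ.
Suppose □ψ→□□ψ is valid. Take Rxy, Ryz and set V(ψ)={w : Rxw}. Then □ψ at x, so □□ψ at x, so □ψ at y, so ψ at z, i.e. Rxz.

Transitivity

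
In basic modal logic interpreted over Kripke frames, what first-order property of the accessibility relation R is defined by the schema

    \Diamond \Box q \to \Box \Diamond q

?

This is the .2 axiom.
Its frame correspondent is convergence — \forall x \forall y \forall z (Rxy \wedge Rxz \to \exists w (Ryw \wedge Rzw)).

convergence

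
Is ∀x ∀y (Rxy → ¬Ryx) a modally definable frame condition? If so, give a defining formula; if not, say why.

Not modally definable

Modal frame validity is preserved under surjective bounded morphisms.
The 5-cycle (worlds s,t,u,v,w with s→t→u→v→w→s) is asymmetric. Mapping every world to a single reflexive point • is a surjective bounded morphism, and the reflexive point is not asymmetric (R•• but asymmetry requires ¬R••).
So no modal formula (or set of formulas) defines exactly the asymmetric frames.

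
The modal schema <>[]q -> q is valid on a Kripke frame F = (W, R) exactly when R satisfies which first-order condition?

symmetry

This is a form of the B axiom.
Its frame correspondent is symmetry — forall x forall y (Rxy -> Ryx).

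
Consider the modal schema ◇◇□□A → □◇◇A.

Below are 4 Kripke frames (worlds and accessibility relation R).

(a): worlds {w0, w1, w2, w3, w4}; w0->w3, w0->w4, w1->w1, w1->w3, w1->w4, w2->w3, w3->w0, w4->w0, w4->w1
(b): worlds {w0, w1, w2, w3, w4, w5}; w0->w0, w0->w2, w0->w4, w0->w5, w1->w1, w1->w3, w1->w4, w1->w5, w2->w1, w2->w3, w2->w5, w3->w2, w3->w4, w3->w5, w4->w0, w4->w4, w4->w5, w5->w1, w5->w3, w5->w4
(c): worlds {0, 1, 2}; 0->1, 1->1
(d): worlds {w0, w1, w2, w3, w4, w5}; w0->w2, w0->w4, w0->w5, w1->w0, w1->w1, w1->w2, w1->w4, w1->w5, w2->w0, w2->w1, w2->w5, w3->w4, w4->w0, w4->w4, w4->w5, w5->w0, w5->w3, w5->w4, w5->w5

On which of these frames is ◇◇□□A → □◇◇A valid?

(b), (c), (d)

Frame correspondent (Sahlqvist): ∀x ∀y ∀z ((xR²y ∧ xRz) → ∃w (yR²w ∧ zR²w)) — i.e. a generalized confluence (Geach) condition.
(a): fails — w0R²w0, w0Rw3 but no w with w0R²w and w3R²w.
(b): condition met.
(c): condition met.
(d): condition met.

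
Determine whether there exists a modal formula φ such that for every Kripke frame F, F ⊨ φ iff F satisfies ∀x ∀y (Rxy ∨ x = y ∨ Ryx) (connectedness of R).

Any modally definable frame class is closed under disjoint unions.
Take 2 disjoint single-world reflexive frames: each is trivially connected, but their disjoint union has 2 worlds with no edge between distinct components, so it is not connected.
Hence connectedness of R is not modally definable.

Not definable by any modal formula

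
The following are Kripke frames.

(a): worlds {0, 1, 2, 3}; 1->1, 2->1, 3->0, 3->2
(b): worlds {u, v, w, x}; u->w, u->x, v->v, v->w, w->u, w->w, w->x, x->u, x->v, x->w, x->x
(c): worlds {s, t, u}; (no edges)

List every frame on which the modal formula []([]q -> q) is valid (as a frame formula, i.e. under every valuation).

(c)

The schema corresponds to shift-reflexivity: forall x forall y (Rxy -> Ryy).
(a): fails — R32 but not R22.
(b): fails — Rwu but not Ruu.
(c): satisfies the condition.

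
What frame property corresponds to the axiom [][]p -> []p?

This is the C4 axiom.
Its frame correspondent is density — forall x forall y (Rxy -> exists z (Rxz & Rzy)).

Density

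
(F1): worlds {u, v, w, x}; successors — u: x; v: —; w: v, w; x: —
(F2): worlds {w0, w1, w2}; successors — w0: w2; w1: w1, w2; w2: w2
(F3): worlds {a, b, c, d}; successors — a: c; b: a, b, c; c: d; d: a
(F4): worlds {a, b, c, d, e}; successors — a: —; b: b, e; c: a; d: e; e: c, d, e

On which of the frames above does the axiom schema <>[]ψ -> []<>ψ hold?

The schema corresponds to convergence: forall x forall y forall z (Rxy & Rxz -> exists w (Ryw & Rzw)).
(F1): fails — Rux and Rux but x and x have no common successor.
(F2): holds.
(F3): fails — Rbc and Rbb but c and b have no common successor.
(F4): fails — Rca and Rca but a and a have no common successor.
Valid on: (F2).

(F2)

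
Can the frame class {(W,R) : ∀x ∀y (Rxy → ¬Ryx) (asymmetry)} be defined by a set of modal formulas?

Not definable by any modal formula

Modal frame validity is preserved under surjective bounded morphisms.
The 3-cycle (worlds a,b,c with a→b→c→a) is asymmetric. Mapping every world to a single reflexive point • is a surjective bounded morphism, and the reflexive point is not asymmetric (R•• but asymmetry requires ¬R••).
So no modal formula (or set of formulas) defines exactly the asymmetric frames.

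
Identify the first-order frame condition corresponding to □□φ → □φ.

Suppose □□φ→□φ is valid. Take Rxy and set V(φ)={w : xR²w}. Then □□φ at x, so □φ at x, so φ at y, i.e. ∃z(Rxz∧Rzy).
Conversely, any frame satisfying ∀x ∀y (Rxy → ∃z (Rxz ∧ Rzy)) validates the schema.
Frame condition: ∀x ∀y (Rxy → ∃z (Rxz ∧ Rzy)).

density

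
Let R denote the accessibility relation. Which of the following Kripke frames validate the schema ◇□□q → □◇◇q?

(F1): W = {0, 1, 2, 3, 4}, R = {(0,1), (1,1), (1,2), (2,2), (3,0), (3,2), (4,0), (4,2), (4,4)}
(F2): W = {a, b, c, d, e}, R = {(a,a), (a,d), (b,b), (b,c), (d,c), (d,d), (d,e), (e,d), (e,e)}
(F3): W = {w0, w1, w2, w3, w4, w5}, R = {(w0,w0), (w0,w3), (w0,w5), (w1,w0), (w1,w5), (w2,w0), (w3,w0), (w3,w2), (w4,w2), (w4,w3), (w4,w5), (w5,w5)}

(F1), (F3)

The schema corresponds to a generalized confluence (Geach) condition: ∀x ∀y ∀z ((xRy ∧ xRz) → ∃w (yR²w ∧ zR²w)).
(F1): condition met.
(F2): fails — bRb, bRc but no w with bR²w and cR²w.
(F3): condition met.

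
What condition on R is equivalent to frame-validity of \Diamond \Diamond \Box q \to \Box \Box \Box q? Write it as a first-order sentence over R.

\forall x \forall y \forall z ((x R^2 y \wedge x R^3 z) \to \exists w (yRw \wedge z = w))

This is a Sahlqvist (Geach-type) schema ◇^2□^1q → □^3◇^0q.
Minimal-valuation argument: fix x; take any y with xR^2y and any z with xR^3z. Set V(q) to the set of worlds R-reachable from y in exactly 1 step. Then □^1q holds at y, so the antecedent holds at x; validity forces ◇^0q at z, giving a w with zR^0w and yR^1w.
First-order correspondent: \forall x \forall y \forall z ((x R^2 y \wedge x R^3 z) \to \exists w (yRw \wedge z = w)).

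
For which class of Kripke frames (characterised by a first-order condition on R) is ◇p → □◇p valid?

the Euclidean property

Suppose ◇p→□◇p is valid. Take Rxy, Rxz and set V(p)={y}. Then ◇p at x, so □◇p at x, so ◇p at z, so some w with Rzw has p; w=y, i.e. Rzy. By symmetry of the argument, Ryz.
Conversely, on a frame with the Euclidean property the schema holds at every world under every valuation.
Frame condition: ∀x ∀y ∀z (Rxy ∧ Rxz → Ryz).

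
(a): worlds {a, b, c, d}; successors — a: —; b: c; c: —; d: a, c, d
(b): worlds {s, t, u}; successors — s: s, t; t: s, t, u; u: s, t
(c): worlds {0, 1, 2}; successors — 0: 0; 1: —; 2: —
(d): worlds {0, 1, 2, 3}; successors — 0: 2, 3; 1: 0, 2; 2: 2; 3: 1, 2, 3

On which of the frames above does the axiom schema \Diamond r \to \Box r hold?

(c)

This is the axiom for partial functionality; its first-order frame correspondent is \forall x \forall y \forall z (Rxy \wedge Rxz \to y = z).
(a): fails — d sees both a and c.
(b): fails — s sees both s and t.
(c): ✓.
(d): fails — 0 sees both 2 and 3.
Valid on: (c).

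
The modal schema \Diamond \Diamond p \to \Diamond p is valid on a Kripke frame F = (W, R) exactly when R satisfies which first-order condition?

transitivity: \forall x \forall y \forall z (Rxy \wedge Ryz \to Rxz)

Replacing p by ¬p and contraposing gives the equivalent schema □p → □□p.
Suppose □p→□□p is valid. Take Rxy, Ryz and set V(p)={w : Rxw}. Then □p at x, so □□p at x, so □p at y, so p at z, i.e. Rxz.
The converse is a direct semantic check.
Frame condition: \forall x \forall y \forall z (Rxy \wedge Ryz \to Rxz).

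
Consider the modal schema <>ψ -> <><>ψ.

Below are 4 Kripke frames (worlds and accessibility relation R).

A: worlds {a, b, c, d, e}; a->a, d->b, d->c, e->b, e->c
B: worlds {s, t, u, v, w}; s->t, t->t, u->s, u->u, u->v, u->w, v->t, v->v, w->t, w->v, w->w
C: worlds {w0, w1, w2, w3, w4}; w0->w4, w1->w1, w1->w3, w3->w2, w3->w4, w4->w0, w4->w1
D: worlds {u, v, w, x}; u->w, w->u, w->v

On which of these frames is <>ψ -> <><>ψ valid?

The schema corresponds to a generalized confluence (Geach) condition: forall x forall y (xRy -> exists w (y = w & x R^2 w)).
A: fails — dRb but no w with b=w and dR²w.
B: condition met.
C: fails — w0Rw4 but no w with w4=w and w0R²w.
D: fails — uRw but no t with w=t and uR²t.
Valid on: B.

B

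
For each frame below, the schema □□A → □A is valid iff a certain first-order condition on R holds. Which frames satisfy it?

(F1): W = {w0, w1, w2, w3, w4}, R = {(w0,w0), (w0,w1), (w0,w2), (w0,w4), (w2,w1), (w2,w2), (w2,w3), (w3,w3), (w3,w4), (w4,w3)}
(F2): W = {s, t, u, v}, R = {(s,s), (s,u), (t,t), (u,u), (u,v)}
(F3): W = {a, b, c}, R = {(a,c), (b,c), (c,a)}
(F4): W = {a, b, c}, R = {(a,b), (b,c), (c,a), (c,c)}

(F1), (F2)

The schema corresponds to density: ∀x ∀y (Rxy → ∃z (Rxz ∧ Rzy)).
(F1): holds.
(F2): holds.
(F3): fails — Rac but no z with Raz and Rzc.
(F4): fails — Rab but no z with Raz and Rzb.
Valid on: (F1), (F2).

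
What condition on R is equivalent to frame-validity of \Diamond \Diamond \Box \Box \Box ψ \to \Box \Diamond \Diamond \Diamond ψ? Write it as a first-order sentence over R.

\forall x \forall y \forall z ((x R^2 y \wedge xRz) \to \exists w (y R^3 w \wedge z R^3 w))

This is a Sahlqvist (Geach-type) schema ◇^2□^3ψ → □^1◇^3ψ.
Minimal-valuation argument: fix x; take any y with xR^2y and any z with xR^1z. Set V(ψ) to the set of worlds R-reachable from y in exactly 3 steps. Then □^3ψ holds at y, so the antecedent holds at x; validity forces ◇^3ψ at z, giving a w with zR^3w and yR^3w.
First-order correspondent: \forall x \forall y \forall z ((x R^2 y \wedge xRz) \to \exists w (y R^3 w \wedge z R^3 w)).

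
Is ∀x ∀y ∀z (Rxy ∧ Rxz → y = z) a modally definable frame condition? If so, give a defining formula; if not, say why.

Yes, by ◇r → □r

The condition is partial functionality. A defining modal formula is ◇r → □r.
Suppose ◇r→□r is valid. Take Rxy, Rxz and set V(r)={y}. Then ◇r at x, so □r at x, so r at z, i.e. z=y.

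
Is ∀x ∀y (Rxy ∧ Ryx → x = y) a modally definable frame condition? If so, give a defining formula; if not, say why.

Not modally definable

Any modally definable frame class is closed under surjective bounded morphisms.
The 4-cycle (worlds w0,w1,w2,w3 with w0→w1→w2→w3→w0) is antisymmetric. Sending even-indexed worlds to a and odd-indexed worlds to b is a surjective bounded morphism onto the two-world frame with a↔b, which is not antisymmetric.
So the class is not modally definable.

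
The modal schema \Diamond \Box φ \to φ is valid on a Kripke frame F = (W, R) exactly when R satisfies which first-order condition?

Equivalently (dual form): φ → □◇φ.
Suppose φ→□◇φ is valid. Take Rxy and set V(φ)={x}. Then φ at x, so □◇φ at x, so ◇φ at y, so some z with Ryz has φ; z=x, i.e. Ryx.

symmetry: \forall x \forall y (Rxy \to Ryx)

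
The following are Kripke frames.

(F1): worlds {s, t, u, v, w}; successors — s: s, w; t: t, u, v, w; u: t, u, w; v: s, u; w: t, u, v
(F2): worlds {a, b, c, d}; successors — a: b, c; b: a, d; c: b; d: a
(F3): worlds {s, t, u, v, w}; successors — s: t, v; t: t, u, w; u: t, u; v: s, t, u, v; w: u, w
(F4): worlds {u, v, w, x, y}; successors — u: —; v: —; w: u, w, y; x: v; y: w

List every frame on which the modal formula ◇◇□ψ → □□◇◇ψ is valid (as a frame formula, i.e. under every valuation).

(F1), (F3)

This is the axiom for a generalized confluence (Geach) condition; its first-order frame correspondent is ∀x ∀y ∀z ((xR²y ∧ xR²z) → ∃w (yRw ∧ zR²w)).
(F1): ✓.
(F2): fails — aR²b, aR²d but no w with bRw and dR²w.
(F3): ✓.
(F4): fails — wR²u, wR²u but no t with uRt and uR²t.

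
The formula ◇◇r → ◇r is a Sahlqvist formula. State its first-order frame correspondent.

This is frame-equivalent to □r → □□r (substitute ¬r for r and contrapose).
Suppose □r→□□r is valid. Take Rxy, Ryz and set V(r)={w : Rxw}. Then □r at x, so □□r at x, so □r at y, so r at z, i.e. Rxz.
Conversely, on a frame with transitivity the schema holds at every world under every valuation.
Frame condition: ∀x ∀y ∀z (Rxy ∧ Ryz → Rxz).

Transitivity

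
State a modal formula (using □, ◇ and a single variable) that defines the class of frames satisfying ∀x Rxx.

This is reflexivity; the standard corresponding axiom is T: □q → q.
Suppose □q→q is valid. At any x set V(q)={w : Rxw}. Then □q holds at x, so q holds at x, i.e. Rxx.

□q → q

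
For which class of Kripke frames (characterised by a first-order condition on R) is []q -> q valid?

reflexivity: forall x Rxx

Suppose □q→q is valid. At any x set V(q)={w : Rxw}. Then □q holds at x, so q holds at x, i.e. Rxx.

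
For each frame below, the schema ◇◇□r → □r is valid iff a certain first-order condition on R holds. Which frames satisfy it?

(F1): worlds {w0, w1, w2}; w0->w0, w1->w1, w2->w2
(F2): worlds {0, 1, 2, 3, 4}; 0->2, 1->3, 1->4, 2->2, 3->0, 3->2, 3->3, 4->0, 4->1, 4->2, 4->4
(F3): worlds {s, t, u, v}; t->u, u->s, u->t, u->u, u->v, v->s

The schema corresponds to a generalized confluence (Geach) condition: ∀x ∀y ∀z ((xR²y ∧ xRz) → ∃w (yRw ∧ z = w)).
(F1): condition met.
(F2): fails — 1R²0, 1R3 but no w with 0Rw and 3=w.
(F3): fails — tR²s, tRu but no w with sRw and u=w.

(F1)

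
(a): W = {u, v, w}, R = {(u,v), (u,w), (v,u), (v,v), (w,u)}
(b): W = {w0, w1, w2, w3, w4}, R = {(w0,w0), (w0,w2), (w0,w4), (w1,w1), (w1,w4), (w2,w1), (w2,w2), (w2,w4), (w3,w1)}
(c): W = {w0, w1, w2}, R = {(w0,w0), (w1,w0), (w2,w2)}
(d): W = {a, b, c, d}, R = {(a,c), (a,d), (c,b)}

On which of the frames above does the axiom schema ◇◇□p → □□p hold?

(c)

Frame correspondent (Sahlqvist): ∀x ∀y ∀z ((xR²y ∧ xR²z) → ∃w (yRw ∧ z = w)) — i.e. a generalized confluence (Geach) condition.
(a): fails — uR²u, uR²u but no t with uRt and u=t.
(b): fails — w0R²w0, w0R²w1 but no w with w0Rw and w1=w.
(c): holds.
(d): fails — aR²b, aR²b but no w with bRw and b=w.
Valid on: (c).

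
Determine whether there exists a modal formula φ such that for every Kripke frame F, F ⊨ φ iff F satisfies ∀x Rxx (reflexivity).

Yes — defined by □p → p

The condition is reflexivity. A defining modal formula is □p → p.
Suppose □p→p is valid. At any x set V(p)={w : Rxw}. Then □p holds at x, so p holds at x, i.e. Rxx.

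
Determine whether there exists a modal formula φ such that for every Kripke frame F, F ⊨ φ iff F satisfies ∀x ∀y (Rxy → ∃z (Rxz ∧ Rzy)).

Yes, by □□q → □q

This is a Sahlqvist condition; the C4 axiom □□q → □q defines it.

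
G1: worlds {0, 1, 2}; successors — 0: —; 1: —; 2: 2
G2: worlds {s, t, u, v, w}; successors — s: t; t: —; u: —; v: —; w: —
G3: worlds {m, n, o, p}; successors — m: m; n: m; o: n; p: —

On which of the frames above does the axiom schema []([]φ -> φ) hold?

The schema corresponds to shift-reflexivity: forall x forall y (Rxy -> Ryy).
G1: condition met.
G2: fails — Rst but not Rtt.
G3: fails — Ron but not Rnn.
Valid on: G1.

G1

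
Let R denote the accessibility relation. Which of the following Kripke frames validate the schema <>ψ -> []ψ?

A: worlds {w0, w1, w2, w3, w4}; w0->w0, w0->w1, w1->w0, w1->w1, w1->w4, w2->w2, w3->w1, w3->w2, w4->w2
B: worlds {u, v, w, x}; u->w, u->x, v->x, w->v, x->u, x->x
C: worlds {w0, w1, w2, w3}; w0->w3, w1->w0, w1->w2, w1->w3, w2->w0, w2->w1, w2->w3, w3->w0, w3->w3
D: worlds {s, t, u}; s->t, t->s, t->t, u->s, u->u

none

This is the axiom for partial functionality; its first-order frame correspondent is forall x forall y forall z (Rxy & Rxz -> y = z).
A: fails — w0 sees both w0 and w1.
B: fails — u sees both w and x.
C: fails — w1 sees both w0 and w2.
D: fails — t sees both s and t.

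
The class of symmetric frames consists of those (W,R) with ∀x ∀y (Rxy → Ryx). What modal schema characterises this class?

ψ → □◇ψ

The condition is symmetry. The B schema ψ → □◇ψ defines it.
Suppose ψ→□◇ψ is valid. Take Rxy and set V(ψ)={x}. Then ψ at x, so □◇ψ at x, so ◇ψ at y, so some z with Ryz has ψ; z=x, i.e. Ryx.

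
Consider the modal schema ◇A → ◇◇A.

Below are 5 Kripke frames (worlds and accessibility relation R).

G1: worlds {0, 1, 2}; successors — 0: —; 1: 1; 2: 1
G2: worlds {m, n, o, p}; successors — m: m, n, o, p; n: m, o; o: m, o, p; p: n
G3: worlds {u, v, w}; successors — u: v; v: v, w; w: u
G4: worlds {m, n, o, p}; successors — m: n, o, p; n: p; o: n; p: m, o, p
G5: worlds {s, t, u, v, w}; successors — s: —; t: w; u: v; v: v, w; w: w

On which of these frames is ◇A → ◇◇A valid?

G1, G5

Frame correspondent (Sahlqvist): ∀x ∀y (xRy → ∃w (y = w ∧ xR²w)) — i.e. a generalized confluence (Geach) condition.
G1: ✓.
G2: fails — pRn but no w with n=w and pR²w.
G3: fails — wRu but no t with u=t and wR²t.
G4: fails — oRn but no w with n=w and oR²w.
G5: ✓.
Valid on: G1, G5.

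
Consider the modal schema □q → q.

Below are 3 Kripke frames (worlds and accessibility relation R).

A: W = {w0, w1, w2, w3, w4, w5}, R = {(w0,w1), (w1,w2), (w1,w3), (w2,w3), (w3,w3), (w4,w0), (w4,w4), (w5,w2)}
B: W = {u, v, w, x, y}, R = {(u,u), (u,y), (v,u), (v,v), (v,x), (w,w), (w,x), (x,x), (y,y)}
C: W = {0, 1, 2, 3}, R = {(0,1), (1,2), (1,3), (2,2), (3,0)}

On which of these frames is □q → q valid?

B

This is the axiom for reflexivity; its first-order frame correspondent is ∀x Rxx.
A: fails — world w0 does not see itself.
B: satisfies the condition.
C: fails — world 0 does not see itself.
Valid on: B.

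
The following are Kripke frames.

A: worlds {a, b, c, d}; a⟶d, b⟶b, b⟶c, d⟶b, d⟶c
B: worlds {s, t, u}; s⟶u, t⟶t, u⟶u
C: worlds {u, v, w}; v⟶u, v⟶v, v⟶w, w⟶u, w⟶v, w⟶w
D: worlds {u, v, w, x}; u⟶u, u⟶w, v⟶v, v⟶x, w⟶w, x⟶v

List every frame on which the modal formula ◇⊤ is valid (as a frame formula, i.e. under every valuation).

Frame correspondent (Sahlqvist): ∀x ∃y Rxy — i.e. seriality.
A: fails — world c has no successor.
B: ✓.
C: fails — world u has no successor.
D: ✓.
Valid on: B, D.

B, D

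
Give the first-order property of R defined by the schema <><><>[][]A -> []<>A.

This is a Sahlqvist (Geach-type) schema ◇^3□^2A → □^1◇^1A.
First-order correspondent: forall x forall y forall z ((x R^3 y & xRz) -> exists w (y R^2 w & zRw)).

forall x forall y forall z ((x R^3 y & xRz) -> exists w (y R^2 w & zRw))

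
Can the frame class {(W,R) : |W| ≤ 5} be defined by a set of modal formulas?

Not definable by any modal formula

Modal frame validity is preserved under disjoint unions.
Any modal formula valid on each of 6 disjoint one-world frames is valid on their disjoint union (validity is preserved under disjoint unions). Each one-world frame has |W|=1≤5, but the union has |W|=6.
Hence having at most 5 worlds is not modally definable.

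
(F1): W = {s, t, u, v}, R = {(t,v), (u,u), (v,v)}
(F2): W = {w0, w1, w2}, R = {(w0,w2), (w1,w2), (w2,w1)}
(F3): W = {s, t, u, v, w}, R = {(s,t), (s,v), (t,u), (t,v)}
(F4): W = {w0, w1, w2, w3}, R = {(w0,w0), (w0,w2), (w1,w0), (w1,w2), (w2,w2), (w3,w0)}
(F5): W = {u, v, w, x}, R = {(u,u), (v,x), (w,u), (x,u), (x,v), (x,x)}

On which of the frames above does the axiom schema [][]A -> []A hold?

This is the axiom for density; its first-order frame correspondent is forall x forall y (Rxy -> exists z (Rxz & Rzy)).
(F1): condition met.
(F2): fails — Rw1w2 but no z with Rw1z and Rzw2.
(F3): fails — Rtu but no z with Rtz and Rzu.
(F4): condition met.
(F5): condition met.
Valid on: (F1), (F4), (F5).

(F1), (F4), (F5)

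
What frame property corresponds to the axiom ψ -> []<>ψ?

This schema is the B axiom.
Its frame correspondent is symmetry — forall x forall y (Rxy -> Ryx).

Symmetry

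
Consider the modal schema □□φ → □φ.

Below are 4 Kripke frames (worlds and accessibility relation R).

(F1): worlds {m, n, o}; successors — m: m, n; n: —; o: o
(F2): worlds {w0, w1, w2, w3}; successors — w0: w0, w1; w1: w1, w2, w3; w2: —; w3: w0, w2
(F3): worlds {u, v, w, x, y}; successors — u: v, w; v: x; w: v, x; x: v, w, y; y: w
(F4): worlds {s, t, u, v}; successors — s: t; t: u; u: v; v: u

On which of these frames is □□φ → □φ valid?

The schema corresponds to density: ∀x ∀y (Rxy → ∃z (Rxz ∧ Rzy)).
(F1): condition met.
(F2): fails — Rw3w2 but no z with Rw3z and Rzw2.
(F3): fails — Ruw but no z with Ruz and Rzw.
(F4): fails — Rtu but no z with Rtz and Rzu.
Valid on: (F1).

(F1)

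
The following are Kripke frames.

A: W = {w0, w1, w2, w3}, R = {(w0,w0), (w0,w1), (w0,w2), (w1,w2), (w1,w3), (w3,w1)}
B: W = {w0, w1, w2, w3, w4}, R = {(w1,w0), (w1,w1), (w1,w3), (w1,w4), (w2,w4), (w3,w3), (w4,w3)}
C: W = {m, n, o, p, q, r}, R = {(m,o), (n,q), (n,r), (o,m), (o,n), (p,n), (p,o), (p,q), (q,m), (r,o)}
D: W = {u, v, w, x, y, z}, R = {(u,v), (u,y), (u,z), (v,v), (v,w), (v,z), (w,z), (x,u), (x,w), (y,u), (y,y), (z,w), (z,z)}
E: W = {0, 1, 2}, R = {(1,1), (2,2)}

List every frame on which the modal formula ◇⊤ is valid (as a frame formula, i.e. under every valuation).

C, D

This is the axiom for seriality; its first-order frame correspondent is ∀x ∃y Rxy.
A: fails — world w2 has no successor.
B: fails — world w0 has no successor.
C: satisfies the condition.
D: satisfies the condition.
E: fails — world 0 has no successor.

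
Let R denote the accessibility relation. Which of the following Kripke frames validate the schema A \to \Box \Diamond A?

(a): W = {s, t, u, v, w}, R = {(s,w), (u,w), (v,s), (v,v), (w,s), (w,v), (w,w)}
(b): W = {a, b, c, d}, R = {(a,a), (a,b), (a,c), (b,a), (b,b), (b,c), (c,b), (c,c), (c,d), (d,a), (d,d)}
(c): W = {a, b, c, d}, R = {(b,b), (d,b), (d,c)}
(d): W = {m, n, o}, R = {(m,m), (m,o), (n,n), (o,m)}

Frame correspondent (Sahlqvist): \forall x \forall y (Rxy \to Ryx) — i.e. symmetry.
(a): fails — Ruw but not Rwu.
(b): fails — Rcd but not Rdc.
(c): fails — Rdb but not Rbd.
(d): holds.
Valid on: (d).

(d)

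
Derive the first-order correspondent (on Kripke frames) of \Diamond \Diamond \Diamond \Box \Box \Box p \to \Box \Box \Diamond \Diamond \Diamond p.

\forall x \forall y \forall z ((x R^3 y \wedge x R^2 z) \to \exists w (y R^3 w \wedge z R^3 w))

This is a Sahlqvist (Geach-type) schema ◇^3□^3p → □^2◇^3p.
Minimal-valuation argument: fix x; take any y with xR^3y and any z with xR^2z. Set V(p) to the set of worlds R-reachable from y in exactly 3 steps. Then □^3p holds at y, so the antecedent holds at x; validity forces ◇^3p at z, giving a w with zR^3w and yR^3w.
First-order correspondent: \forall x \forall y \forall z ((x R^3 y \wedge x R^2 z) \to \exists w (y R^3 w \wedge z R^3 w)).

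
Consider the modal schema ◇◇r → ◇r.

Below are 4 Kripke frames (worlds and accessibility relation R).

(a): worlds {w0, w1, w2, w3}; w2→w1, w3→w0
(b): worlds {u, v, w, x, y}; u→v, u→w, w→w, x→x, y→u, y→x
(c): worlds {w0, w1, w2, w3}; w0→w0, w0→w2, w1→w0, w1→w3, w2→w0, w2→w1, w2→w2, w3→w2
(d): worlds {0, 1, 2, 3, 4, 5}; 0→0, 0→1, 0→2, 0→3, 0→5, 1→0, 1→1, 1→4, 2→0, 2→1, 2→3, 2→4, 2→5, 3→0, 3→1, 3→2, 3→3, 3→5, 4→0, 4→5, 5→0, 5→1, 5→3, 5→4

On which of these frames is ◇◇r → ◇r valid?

(a)

The schema corresponds to a generalized confluence (Geach) condition: ∀x ∀y (xR²y → ∃w (y = w ∧ xRw)).
(a): satisfies the condition.
(b): fails — yR²v but no t with v=t and yRt.
(c): fails — w0R²w1 but no w with w1=w and w0Rw.
(d): fails — 0R²4 but no w with 4=w and 0Rw.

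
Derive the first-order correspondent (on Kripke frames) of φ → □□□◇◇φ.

This is a Sahlqvist (Geach-type) schema ◇^0□^0φ → □^3◇^2φ.
First-order correspondent: ∀x ∀z (xR³z → ∃w (x = w ∧ zR²w)).

∀x ∀z (xR³z → ∃w (x = w ∧ zR²w))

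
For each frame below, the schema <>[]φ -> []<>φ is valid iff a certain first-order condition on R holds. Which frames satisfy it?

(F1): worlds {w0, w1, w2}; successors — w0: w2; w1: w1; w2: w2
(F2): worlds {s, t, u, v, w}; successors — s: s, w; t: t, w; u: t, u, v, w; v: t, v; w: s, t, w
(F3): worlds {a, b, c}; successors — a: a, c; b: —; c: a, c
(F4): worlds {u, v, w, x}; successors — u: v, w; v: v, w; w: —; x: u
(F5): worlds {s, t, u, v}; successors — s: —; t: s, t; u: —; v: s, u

(F1), (F2), (F3)

Frame correspondent (Sahlqvist): forall x forall y forall z (Rxy & Rxz -> exists w (Ryw & Rzw)) — i.e. convergence.
(F1): satisfies the condition.
(F2): satisfies the condition.
(F3): satisfies the condition.
(F4): fails — Ruv and Ruw but v and w have no common successor.
(F5): fails — Rtt and Rts but t and s have no common successor.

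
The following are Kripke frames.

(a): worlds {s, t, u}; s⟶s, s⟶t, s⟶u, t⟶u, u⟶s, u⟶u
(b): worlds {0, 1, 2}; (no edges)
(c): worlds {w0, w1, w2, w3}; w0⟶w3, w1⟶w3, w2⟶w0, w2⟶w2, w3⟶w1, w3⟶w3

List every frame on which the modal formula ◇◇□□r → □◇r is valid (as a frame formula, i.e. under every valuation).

Frame correspondent (Sahlqvist): ∀x ∀y ∀z ((xR²y ∧ xRz) → ∃w (yR²w ∧ zRw)) — i.e. a generalized confluence (Geach) condition.
(a): ✓.
(b): ✓.
(c): fails — w2R²w0, w2Rw2 but no w with w0R²w and w2Rw.
Valid on: (a), (b).

(a), (b)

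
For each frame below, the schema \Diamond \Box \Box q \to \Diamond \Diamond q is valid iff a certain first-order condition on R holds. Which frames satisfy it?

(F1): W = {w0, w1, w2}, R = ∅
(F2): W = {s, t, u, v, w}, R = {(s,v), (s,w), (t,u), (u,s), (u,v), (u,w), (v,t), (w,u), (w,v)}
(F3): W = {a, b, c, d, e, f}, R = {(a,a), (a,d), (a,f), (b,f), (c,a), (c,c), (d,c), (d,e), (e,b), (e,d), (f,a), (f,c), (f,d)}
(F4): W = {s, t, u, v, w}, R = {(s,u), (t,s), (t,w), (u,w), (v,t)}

(F1), (F3)

Frame correspondent (Sahlqvist): \forall x \forall y (xRy \to \exists w (y R^2 w \wedge x R^2 w)) — i.e. a generalized confluence (Geach) condition.
(F1): condition met.
(F2): fails — vRt but no w* with tR²w* and vR²w*.
(F3): condition met.
(F4): fails — sRu but no w* with uR²w* and sR²w*.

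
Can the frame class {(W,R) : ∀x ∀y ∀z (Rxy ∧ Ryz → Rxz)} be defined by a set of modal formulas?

Yes: it is transitivity, defined by the 4 schema □q → □□q.
Suppose □q→□□q is valid. Take Rxy, Ryz and set V(q)={w : Rxw}. Then □q at x, so □□q at x, so □q at y, so q at z, i.e. Rxz.

Yes, by □q → □□q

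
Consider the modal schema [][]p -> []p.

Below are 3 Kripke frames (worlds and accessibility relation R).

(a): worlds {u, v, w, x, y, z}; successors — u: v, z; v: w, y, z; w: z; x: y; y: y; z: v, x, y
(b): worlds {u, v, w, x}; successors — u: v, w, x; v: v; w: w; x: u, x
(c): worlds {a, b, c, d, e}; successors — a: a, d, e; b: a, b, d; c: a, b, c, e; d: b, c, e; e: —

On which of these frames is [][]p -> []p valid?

(b), (c)

Frame correspondent (Sahlqvist): forall x forall y (Rxy -> exists z (Rxz & Rzy)) — i.e. density.
(a): fails — Rzx but no t with Rzt and Rtx.
(b): ✓.
(c): ✓.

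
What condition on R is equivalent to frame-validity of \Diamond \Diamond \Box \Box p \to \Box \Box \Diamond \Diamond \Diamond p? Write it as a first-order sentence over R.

This is a Sahlqvist (Geach-type) schema ◇^2□^2p → □^2◇^3p.
Minimal-valuation argument: fix x; take any y with xR^2y and any z with xR^2z. Set V(p) to the set of worlds R-reachable from y in exactly 2 steps. Then □^2p holds at y, so the antecedent holds at x; validity forces ◇^3p at z, giving a w with zR^3w and yR^2w.
First-order correspondent: \forall x \forall y \forall z ((x R^2 y \wedge x R^2 z) \to \exists w (y R^2 w \wedge z R^3 w)).

\forall x \forall y \forall z ((x R^2 y \wedge x R^2 z) \to \exists w (y R^2 w \wedge z R^3 w))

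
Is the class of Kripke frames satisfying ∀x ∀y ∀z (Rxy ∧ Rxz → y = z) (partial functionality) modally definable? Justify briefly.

Definable; ◇r → □r defines it

The condition is partial functionality. A defining modal formula is ◇r → □r.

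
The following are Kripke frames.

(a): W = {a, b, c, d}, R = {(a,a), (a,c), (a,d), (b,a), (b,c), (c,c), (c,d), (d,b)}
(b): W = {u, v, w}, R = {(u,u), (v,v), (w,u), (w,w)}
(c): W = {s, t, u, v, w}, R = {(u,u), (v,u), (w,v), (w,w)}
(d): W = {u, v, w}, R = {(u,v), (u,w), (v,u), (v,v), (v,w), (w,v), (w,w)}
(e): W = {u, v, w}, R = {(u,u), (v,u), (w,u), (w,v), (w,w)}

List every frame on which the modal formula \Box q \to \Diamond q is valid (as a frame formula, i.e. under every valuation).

(a), (b), (d), (e)

This is the axiom for seriality; its first-order frame correspondent is \forall x \exists y Rxy.
(a): ✓.
(b): ✓.
(c): fails — world s has no successor.
(d): ✓.
(e): ✓.
Valid on: (a), (b), (d), (e).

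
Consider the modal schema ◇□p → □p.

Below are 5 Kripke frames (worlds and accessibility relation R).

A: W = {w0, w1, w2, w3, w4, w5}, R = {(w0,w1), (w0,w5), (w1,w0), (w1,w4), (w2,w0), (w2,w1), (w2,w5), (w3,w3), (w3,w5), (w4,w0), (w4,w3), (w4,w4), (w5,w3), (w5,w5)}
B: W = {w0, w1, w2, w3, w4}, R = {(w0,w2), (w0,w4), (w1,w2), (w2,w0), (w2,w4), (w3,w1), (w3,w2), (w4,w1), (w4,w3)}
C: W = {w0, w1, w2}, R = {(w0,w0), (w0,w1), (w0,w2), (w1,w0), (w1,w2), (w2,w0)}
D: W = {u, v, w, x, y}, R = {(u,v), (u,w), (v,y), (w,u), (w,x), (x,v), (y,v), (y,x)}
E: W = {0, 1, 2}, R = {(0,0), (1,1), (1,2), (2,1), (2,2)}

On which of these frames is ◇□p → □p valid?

Frame correspondent (Sahlqvist): ∀x ∀y ∀z (Rxy ∧ Rxz → Ryz) — i.e. the Euclidean property.
A: fails — Rw0w5 and Rw0w1 but not Rw5w1.
B: fails — Rw0w4 and Rw0w4 but not Rw4w4.
C: fails — Rw0w1 and Rw0w1 but not Rw1w1.
D: fails — Ruv and Ruv but not Rvv.
E: condition met.
Valid on: E.

E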